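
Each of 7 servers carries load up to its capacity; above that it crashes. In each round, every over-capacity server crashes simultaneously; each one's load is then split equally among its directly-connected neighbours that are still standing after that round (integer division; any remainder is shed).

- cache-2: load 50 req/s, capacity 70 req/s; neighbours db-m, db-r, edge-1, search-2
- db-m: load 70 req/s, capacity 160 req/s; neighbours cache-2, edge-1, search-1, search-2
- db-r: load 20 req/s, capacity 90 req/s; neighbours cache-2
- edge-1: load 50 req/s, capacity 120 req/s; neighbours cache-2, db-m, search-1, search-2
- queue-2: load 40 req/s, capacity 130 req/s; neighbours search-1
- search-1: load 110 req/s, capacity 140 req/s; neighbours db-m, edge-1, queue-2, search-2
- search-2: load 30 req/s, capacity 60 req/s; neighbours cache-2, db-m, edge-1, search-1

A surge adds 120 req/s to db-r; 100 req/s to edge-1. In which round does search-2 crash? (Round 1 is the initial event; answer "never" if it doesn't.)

2

Round 1 — db-r at 140 > 90; edge-1 at 150 > 120. db-r, edge-1 crash.
  db-r sheds 140 req/s to cache-2: 140 each.
    cache-2: 50+140 = 190 > 70
  edge-1 sheds 150 req/s to cache-2, db-m, search-1, search-2: 37 each (2 lost).
    cache-2: 190+37 = 227 > 70
    db-m: 70+37 = 107 ≤ 160
    search-1: 110+37 = 147 > 140
    search-2: 30+37 = 67 > 60
Round 2 — cache-2, search-1, search-2 crash.
  cache-2 sheds 227 req/s to db-m: 227 each.
    db-m: 107+227 = 334 > 160
  search-1 sheds 147 req/s to db-m, queue-2: 73 each (1 lost).
    db-m: 334+73 = 407 > 160
    queue-2: 40+73 = 113 ≤ 130
  search-2 sheds 67 req/s to db-m: 67 each.
    db-m: 407+67 = 474 > 160
Round 3 — db-m crashes.
  db-m sheds 474 req/s: no online neighbours, lost.
No further crashes.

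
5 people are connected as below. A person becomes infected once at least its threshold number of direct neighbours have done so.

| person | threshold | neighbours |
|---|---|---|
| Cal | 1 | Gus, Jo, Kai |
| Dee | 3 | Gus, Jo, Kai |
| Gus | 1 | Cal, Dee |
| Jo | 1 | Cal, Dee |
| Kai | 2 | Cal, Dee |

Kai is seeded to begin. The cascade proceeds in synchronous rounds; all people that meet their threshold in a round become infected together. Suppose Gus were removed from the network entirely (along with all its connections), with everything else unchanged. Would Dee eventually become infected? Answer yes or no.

no

With Gus removed:
Round 1 — Kai becomes infected (initial).
Round 2 — checking thresholds:
  Cal: 1 of 2 neighbours ≥ 1, becomes infected.
  Dee: 1 of 2 neighbours < 3, not yet.
Round 3 — checking thresholds:
  Dee: 1 of 2 neighbours < 3, not yet.
  Jo: 1 of 2 neighbours ≥ 1, becomes infected.
Round 4 — no new infections; cascade stops.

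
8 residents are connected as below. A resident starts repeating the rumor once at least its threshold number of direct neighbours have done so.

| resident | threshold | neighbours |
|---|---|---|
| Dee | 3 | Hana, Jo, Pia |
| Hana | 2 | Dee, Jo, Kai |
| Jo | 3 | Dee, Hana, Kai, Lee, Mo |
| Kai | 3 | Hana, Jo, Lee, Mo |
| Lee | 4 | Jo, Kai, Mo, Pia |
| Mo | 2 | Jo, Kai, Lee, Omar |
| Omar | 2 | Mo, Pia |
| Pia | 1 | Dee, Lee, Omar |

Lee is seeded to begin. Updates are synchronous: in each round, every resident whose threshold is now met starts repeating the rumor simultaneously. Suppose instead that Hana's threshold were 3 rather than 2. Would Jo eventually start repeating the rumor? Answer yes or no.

With Hana's threshold at 3:
Round 1 — Lee starts repeating the rumor (initial).
Round 2 — checking thresholds:
  Jo: 1 of 5 neighbours < 3, below threshold.
  Kai: 1 of 4 neighbours < 3, below threshold.
  Mo: 1 of 4 neighbours < 2, below threshold.
  Pia: 1 of 3 neighbours ≥ 1, starts repeating the rumor.
Round 3 — no new spreads; cascade stops.

no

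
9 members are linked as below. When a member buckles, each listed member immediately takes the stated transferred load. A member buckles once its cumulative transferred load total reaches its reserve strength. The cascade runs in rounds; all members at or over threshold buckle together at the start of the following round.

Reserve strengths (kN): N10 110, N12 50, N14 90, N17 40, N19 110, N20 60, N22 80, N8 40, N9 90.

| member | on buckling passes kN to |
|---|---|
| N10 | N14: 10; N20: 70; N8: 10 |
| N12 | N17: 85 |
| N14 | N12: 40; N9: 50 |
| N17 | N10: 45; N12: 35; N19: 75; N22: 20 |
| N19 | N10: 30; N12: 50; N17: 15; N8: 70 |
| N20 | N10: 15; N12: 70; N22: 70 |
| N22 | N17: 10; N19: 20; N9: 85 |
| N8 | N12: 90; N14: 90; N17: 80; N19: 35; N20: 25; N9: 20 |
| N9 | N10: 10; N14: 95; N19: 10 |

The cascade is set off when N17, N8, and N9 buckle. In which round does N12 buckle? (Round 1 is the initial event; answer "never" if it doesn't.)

2

Round 1 — N17, N8, N9 buckle (initial).
  N10: +45+10 → 55 < 110
  N12: +35+90 → 125 ≥ 50
  N14: +90+95 → 185 ≥ 90
  N19: +75+35+10 → 120 ≥ 110
  N20: +25 → 25 < 60
  N22: +20 → 20 < 80
Round 2 — N12, N14, N19 buckle.
  N10: +30 → 85 < 110
No further bucklings.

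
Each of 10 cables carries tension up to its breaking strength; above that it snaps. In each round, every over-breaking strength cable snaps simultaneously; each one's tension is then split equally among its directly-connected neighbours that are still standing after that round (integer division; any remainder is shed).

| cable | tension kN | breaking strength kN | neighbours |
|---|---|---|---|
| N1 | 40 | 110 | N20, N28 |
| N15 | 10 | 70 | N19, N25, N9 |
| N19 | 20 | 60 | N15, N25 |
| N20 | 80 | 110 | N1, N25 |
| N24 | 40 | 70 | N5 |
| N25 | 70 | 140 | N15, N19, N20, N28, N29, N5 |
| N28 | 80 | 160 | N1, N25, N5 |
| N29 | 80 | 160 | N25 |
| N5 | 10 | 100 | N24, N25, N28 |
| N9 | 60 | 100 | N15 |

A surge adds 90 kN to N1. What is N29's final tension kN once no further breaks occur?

123

Round 1 — N1 at 130 > 110. N1 snaps.
  N1 sheds 130 kN to N20, N28: 65 each.
    N20: 80+65 = 145 > 110
    N28: 80+65 = 145 ≤ 160
Round 2 — N20 snaps.
  N20 sheds 145 kN to N25: 145 each.
    N25: 70+145 = 215 > 140
Round 3 — N25 snaps.
  N25 sheds 215 kN to N15, N19, N28, N29, N5: 43 each.
    N15: 10+43 = 53 ≤ 70
    N19: 20+43 = 63 > 60
    N28: 145+43 = 188 > 160
    N29: 80+43 = 123 ≤ 160
    N5: 10+43 = 53 ≤ 100
Round 4 — N19, N28 snap.
  N19 sheds 63 kN to N15: 63 each.
    N15: 53+63 = 116 > 70
  N28 sheds 188 kN to N5: 188 each.
    N5: 53+188 = 241 > 100
Round 5 — N15, N5 snap.
  N15 sheds 116 kN to N9: 116 each.
    N9: 60+116 = 176 > 100
  N5 sheds 241 kN to N24: 241 each.
    N24: 40+241 = 281 > 70
Round 6 — N24, N9 snap.
  N24 sheds 281 kN: no online neighbours, lost.
  N9 sheds 176 kN: no online neighbours, lost.
No further breaks.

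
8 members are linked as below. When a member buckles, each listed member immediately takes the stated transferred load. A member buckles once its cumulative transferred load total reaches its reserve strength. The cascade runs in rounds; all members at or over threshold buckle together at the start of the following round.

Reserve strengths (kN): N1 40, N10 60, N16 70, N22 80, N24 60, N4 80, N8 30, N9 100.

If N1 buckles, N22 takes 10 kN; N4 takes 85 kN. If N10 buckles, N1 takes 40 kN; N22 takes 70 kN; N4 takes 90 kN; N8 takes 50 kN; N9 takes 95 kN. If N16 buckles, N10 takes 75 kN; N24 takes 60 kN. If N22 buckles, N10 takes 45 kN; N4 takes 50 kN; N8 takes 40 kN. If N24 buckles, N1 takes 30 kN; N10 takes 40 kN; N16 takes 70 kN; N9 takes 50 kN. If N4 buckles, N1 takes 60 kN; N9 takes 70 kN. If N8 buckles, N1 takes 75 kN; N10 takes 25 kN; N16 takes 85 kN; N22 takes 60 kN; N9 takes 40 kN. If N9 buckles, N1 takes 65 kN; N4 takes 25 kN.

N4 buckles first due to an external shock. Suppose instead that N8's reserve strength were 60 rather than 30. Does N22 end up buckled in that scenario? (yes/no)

no

With N8's reserve strength at 60:
Round 1 — N4 buckles (initial).
  N1: +60 → 60 ≥ 40
  N9: +70 → 70 < 100
Round 2 — N1 buckles.
  N22: +10 → 10 < 80
No further bucklings.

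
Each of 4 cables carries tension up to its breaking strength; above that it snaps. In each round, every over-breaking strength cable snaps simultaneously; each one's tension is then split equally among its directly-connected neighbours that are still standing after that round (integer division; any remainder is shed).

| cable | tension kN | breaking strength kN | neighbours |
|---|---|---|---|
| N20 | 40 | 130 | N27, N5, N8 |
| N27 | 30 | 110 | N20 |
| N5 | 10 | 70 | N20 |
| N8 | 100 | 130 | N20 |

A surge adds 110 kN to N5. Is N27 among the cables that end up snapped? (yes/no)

Round 1 — N5 at 120 > 70. N5 snaps.
  N5 sheds 120 kN to N20: 120 each.
    N20: 40+120 = 160 > 130
Round 2 — N20 snaps.
  N20 sheds 160 kN to N27, N8: 80 each.
    N27: 30+80 = 110 ≤ 110
    N8: 100+80 = 180 > 130
Round 3 — N8 snaps.
  N8 sheds 180 kN: no online neighbours, lost.
No further breaks.

no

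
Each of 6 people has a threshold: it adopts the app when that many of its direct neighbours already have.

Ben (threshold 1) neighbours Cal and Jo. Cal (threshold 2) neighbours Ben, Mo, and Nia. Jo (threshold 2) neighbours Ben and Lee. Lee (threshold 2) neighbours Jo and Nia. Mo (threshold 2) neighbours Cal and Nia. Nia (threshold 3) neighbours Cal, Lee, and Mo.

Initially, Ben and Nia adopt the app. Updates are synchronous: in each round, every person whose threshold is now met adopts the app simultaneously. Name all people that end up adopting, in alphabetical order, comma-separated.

Round 1 — Ben, Nia adopt the app (initial).
Round 2 — checking thresholds:
  Cal: 2 of 3 neighbours ≥ 2, adopts the app.
  Jo: 1 of 2 neighbours < 2, not yet.
  Lee: 1 of 2 neighbours < 2, not yet.
  Mo: 1 of 2 neighbours < 2, not yet.
Round 3 — checking thresholds:
  Jo: 1 of 2 neighbours < 2, not yet.
  Lee: 1 of 2 neighbours < 2, not yet.
  Mo: 2 of 2 neighbours ≥ 2, adopts the app.
Round 4 — no new adoptions; cascade stops.

Ben, Cal, Mo, Nia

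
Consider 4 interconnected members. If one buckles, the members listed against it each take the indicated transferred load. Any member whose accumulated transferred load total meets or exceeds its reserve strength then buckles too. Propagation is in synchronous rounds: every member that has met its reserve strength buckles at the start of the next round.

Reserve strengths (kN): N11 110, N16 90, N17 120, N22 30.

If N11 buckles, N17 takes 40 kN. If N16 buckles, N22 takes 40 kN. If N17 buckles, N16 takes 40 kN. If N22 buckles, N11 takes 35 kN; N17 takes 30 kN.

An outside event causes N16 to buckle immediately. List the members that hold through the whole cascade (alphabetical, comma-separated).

Round 1 — N16 buckles (initial).
  N22: +40 → 40 ≥ 30
Round 2 — N22 buckles.
  N11: +35 → 35 < 110
  N17: +30 → 30 < 120
No further bucklings.

N11, N17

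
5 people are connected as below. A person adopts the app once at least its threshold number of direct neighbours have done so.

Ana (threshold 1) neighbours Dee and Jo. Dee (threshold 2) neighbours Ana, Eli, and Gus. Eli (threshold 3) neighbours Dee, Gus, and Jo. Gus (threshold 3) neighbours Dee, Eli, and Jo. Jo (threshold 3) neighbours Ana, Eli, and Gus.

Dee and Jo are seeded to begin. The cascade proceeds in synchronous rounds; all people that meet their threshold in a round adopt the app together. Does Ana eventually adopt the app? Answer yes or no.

Round 1 — Dee, Jo adopt the app (initial).
Round 2 — checking thresholds:
  Ana: 2 of 2 neighbours ≥ 1, adopts the app.
  Eli: 2 of 3 neighbours < 3, not yet.
  Gus: 2 of 3 neighbours < 3, not yet.
Round 3 — no new adoptions; cascade stops.

yes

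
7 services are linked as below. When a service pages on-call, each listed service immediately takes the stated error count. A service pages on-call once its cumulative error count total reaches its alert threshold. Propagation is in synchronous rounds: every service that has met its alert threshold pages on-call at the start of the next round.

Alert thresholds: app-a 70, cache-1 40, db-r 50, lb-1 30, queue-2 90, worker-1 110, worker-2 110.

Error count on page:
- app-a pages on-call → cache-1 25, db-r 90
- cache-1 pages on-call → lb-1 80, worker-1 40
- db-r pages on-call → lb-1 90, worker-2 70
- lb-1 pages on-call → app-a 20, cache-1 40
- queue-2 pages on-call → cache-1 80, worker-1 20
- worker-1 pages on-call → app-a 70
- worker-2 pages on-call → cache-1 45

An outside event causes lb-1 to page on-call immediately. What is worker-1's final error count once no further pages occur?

40

Round 1 — lb-1 pages on-call (initial).
  app-a: +20 → 20 < 70
  cache-1: +40 → 40 ≥ 40
Round 2 — cache-1 pages on-call.
  worker-1: +40 → 40 < 110
No further pages.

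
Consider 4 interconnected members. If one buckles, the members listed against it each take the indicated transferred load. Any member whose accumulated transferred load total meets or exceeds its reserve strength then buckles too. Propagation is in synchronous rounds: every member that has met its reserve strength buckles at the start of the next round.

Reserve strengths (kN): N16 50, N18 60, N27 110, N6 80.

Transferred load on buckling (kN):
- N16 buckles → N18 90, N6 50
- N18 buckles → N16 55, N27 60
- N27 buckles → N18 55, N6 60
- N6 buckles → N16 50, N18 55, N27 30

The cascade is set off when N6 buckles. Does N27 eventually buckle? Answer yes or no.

no

Round 1 — N6 buckles (initial).
  N16: +50 → 50 ≥ 50
  N18: +55 → 55 < 60
  N27: +30 → 30 < 110
Round 2 — N16 buckles.
  N18: +90 → 145 ≥ 60
Round 3 — N18 buckles.
  N27: +60 → 90 < 110
No further bucklings.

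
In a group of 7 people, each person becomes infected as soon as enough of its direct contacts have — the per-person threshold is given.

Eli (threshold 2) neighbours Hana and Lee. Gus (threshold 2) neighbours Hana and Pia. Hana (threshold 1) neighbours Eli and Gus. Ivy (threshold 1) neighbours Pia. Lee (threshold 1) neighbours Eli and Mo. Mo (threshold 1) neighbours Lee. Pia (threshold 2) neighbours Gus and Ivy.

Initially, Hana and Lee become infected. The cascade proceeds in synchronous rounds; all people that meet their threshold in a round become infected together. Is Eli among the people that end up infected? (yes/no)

Round 1 — Hana, Lee become infected (initial).
Round 2 — checking thresholds:
  Eli: 2 of 2 neighbours ≥ 2, becomes infected.
  Gus: 1 of 2 neighbours < 2, below threshold.
  Mo: 1 of 1 neighbours ≥ 1, becomes infected.
Round 3 — no new infections; cascade stops.

yes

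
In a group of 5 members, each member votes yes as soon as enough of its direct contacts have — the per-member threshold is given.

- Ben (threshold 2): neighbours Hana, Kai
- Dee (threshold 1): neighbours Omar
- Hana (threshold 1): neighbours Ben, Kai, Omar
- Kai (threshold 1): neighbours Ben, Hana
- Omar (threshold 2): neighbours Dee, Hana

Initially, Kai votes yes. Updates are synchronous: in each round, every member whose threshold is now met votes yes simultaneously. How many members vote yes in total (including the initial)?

3

Round 1 — Kai votes yes (initial).
Round 2 — checking thresholds:
  Ben: 1 of 2 neighbours < 2, holds.
  Hana: 1 of 3 neighbours ≥ 1, votes yes.
Round 3 — checking thresholds:
  Ben: 2 of 2 neighbours ≥ 2, votes yes.
  Omar: 1 of 2 neighbours < 2, holds.
Round 4 — no new yes votes; cascade stops.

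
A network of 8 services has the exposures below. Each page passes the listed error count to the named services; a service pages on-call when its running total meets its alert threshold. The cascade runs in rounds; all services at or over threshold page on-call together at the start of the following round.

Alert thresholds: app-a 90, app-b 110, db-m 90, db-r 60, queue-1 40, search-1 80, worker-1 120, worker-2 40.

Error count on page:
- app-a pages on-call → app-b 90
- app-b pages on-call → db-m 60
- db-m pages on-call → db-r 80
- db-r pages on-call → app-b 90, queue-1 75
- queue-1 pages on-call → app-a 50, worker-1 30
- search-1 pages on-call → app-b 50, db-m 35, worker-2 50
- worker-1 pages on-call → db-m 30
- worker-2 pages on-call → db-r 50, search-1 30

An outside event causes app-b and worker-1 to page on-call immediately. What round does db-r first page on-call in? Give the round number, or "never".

Round 1 — app-b, worker-1 page on-call (initial).
  db-m: +60+30 → 90 ≥ 90
Round 2 — db-m pages on-call.
  db-r: +80 → 80 ≥ 60
Round 3 — db-r pages on-call.
  queue-1: +75 → 75 ≥ 40
Round 4 — queue-1 pages on-call.
  app-a: +50 → 50 < 90
No further pages.

3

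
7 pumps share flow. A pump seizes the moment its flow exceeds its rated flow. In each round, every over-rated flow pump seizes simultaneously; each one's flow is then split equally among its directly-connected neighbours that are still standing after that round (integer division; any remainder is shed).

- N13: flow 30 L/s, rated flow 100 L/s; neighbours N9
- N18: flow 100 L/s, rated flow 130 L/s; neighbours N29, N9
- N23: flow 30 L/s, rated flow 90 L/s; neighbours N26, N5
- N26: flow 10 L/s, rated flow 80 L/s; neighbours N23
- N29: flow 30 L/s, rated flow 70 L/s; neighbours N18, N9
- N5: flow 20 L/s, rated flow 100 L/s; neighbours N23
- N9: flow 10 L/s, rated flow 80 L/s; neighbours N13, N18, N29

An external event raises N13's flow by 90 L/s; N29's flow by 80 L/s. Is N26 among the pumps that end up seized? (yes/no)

no

Round 1 — N13 at 120 > 100; N29 at 110 > 70. N13, N29 seize.
  N13 sheds 120 L/s to N9: 120 each.
    N9: 10+120 = 130 > 80
  N29 sheds 110 L/s to N18, N9: 55 each.
    N18: 100+55 = 155 > 130
    N9: 130+55 = 185 > 80
Round 2 — N18, N9 seize.
  N18 sheds 155 L/s: no online neighbours, lost.
  N9 sheds 185 L/s: no online neighbours, lost.
No further seizures.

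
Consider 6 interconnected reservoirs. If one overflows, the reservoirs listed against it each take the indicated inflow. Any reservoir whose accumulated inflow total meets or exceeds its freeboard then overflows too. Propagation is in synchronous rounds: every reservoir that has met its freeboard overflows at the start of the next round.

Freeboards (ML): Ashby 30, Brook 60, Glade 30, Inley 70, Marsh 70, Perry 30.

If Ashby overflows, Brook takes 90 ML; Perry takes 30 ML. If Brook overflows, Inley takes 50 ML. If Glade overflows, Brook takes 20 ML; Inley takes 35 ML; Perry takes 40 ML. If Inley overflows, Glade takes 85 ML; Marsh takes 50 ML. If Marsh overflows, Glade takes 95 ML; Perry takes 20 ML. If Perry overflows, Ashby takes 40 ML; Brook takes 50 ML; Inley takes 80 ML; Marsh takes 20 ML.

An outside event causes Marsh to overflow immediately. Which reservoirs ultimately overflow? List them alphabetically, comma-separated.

Round 1 — Marsh overflows (initial).
  Glade: +95 → 95 ≥ 30
  Perry: +20 → 20 < 30
Round 2 — Glade overflows.
  Brook: +20 → 20 < 60
  Inley: +35 → 35 < 70
  Perry: +40 → 60 ≥ 30
Round 3 — Perry overflows.
  Ashby: +40 → 40 ≥ 30
  Brook: +50 → 70 ≥ 60
  Inley: +80 → 115 ≥ 70
Round 4 — Ashby, Brook, Inley overflow.
No further overflows.

Ashby, Brook, Glade, Inley, Marsh, Perry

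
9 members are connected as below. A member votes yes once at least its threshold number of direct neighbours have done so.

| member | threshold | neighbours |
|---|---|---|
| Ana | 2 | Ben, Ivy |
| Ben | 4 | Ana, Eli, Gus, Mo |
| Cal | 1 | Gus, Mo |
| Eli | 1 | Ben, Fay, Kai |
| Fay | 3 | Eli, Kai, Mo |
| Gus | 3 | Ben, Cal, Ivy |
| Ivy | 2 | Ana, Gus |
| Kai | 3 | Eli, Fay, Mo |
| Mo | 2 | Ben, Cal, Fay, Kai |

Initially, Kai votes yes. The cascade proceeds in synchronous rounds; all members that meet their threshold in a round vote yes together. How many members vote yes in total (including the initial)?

Round 1 — Kai votes yes (initial).
Round 2 — checking thresholds:
  Eli: 1 of 3 neighbours ≥ 1, votes yes.
  Fay: 1 of 3 neighbours < 3, holds.
  Mo: 1 of 4 neighbours < 2, holds.
Round 3 — no new yes votes; cascade stops.

2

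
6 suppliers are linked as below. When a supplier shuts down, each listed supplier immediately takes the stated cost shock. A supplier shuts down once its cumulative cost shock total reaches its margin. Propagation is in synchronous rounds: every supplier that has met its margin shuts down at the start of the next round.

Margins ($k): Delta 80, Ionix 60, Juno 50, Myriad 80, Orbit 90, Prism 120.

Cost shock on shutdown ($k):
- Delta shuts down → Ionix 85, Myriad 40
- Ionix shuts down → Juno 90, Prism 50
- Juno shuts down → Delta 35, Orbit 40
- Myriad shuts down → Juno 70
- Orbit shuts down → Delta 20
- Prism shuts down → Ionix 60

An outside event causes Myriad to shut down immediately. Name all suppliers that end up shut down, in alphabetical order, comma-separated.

Juno, Myriad

Round 1 — Myriad shuts down (initial).
  Juno: +70 → 70 ≥ 50
Round 2 — Juno shuts down.
  Delta: +35 → 35 < 80
  Orbit: +40 → 40 < 90
No further shutdowns.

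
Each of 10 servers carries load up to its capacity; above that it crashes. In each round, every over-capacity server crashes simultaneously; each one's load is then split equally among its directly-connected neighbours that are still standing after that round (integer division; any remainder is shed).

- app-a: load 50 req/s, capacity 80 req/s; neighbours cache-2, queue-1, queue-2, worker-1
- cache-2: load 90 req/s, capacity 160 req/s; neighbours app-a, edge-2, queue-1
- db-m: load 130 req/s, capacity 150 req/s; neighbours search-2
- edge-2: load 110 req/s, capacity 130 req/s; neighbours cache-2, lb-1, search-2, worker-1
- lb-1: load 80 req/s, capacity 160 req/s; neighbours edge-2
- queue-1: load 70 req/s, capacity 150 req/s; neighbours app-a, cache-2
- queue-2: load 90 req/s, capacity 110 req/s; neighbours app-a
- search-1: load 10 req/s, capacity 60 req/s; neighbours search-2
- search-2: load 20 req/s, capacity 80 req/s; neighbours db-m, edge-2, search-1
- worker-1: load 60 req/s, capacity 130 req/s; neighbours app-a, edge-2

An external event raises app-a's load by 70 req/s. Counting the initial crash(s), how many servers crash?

Round 1 — app-a at 120 > 80. app-a crashes.
  app-a sheds 120 req/s to cache-2, queue-1, queue-2, worker-1: 30 each.
    cache-2: 90+30 = 120 ≤ 160
    queue-1: 70+30 = 100 ≤ 150
    queue-2: 90+30 = 120 > 110
    worker-1: 60+30 = 90 ≤ 130
Round 2 — queue-2 crashes.
  queue-2 sheds 120 req/s: no online neighbours, lost.
No further crashes.

2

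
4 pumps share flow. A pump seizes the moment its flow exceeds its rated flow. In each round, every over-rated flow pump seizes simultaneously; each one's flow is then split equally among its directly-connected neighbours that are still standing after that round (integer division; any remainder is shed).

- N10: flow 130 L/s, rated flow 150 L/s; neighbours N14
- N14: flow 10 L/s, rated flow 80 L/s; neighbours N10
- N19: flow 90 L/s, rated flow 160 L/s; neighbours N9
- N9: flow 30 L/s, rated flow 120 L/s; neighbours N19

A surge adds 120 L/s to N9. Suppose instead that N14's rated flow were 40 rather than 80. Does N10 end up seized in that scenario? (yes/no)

With N14's rated flow at 40:
Round 1 — N9 at 150 > 120. N9 seizes.
  N9 sheds 150 L/s to N19: 150 each.
    N19: 90+150 = 240 > 160
Round 2 — N19 seizes.
  N19 sheds 240 L/s: no online neighbours, lost.
No further seizures.

no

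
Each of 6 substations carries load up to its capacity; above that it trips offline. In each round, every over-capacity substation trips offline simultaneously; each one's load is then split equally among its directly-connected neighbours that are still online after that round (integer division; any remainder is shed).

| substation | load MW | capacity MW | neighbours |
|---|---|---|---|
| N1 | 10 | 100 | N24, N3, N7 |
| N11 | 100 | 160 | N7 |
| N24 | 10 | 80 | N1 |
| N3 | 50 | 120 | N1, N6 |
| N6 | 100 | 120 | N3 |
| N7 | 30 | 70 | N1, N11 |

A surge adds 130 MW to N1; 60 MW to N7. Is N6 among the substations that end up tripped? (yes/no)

Round 1 — N1 at 140 > 100; N7 at 90 > 70. N1, N7 trip offline.
  N1 sheds 140 MW to N24, N3: 70 each.
    N24: 10+70 = 80 ≤ 80
    N3: 50+70 = 120 ≤ 120
  N7 sheds 90 MW to N11: 90 each.
    N11: 100+90 = 190 > 160
Round 2 — N11 trips offline.
  N11 sheds 190 MW: no online neighbours, lost.
No further trips.

no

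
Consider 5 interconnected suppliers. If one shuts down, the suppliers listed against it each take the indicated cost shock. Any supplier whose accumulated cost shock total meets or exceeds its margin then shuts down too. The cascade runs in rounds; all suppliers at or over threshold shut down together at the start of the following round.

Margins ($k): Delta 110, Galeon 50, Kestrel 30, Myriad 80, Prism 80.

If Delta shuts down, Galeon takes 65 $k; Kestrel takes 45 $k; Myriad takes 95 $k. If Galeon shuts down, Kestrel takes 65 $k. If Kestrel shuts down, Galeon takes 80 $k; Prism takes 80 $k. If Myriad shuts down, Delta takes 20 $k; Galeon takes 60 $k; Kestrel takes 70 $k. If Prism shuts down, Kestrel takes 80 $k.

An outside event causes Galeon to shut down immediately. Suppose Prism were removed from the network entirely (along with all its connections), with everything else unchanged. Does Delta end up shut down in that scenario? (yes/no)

With Prism removed:
Round 1 — Galeon shuts down (initial).
  Kestrel: +65 → 65 ≥ 30
Round 2 — Kestrel shuts down.
No further shutdowns.

no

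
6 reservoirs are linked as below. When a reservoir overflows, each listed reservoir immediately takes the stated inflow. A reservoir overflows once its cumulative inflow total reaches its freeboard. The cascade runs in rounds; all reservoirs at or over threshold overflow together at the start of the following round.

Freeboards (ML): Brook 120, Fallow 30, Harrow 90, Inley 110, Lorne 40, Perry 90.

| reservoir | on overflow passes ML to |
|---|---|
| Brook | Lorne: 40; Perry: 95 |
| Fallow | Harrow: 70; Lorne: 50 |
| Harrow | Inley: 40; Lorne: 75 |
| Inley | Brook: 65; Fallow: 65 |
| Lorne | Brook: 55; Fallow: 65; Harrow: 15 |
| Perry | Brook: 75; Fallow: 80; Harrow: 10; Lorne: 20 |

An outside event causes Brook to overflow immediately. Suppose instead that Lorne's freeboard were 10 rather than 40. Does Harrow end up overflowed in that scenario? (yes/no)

yes

With Lorne's freeboard at 10:
Round 1 — Brook overflows (initial).
  Lorne: +40 → 40 ≥ 10
  Perry: +95 → 95 ≥ 90
Round 2 — Lorne, Perry overflow.
  Fallow: +65+80 → 145 ≥ 30
  Harrow: +15+10 → 25 < 90
Round 3 — Fallow overflows.
  Harrow: +70 → 95 ≥ 90
Round 4 — Harrow overflows.
  Inley: +40 → 40 < 110
No further overflows.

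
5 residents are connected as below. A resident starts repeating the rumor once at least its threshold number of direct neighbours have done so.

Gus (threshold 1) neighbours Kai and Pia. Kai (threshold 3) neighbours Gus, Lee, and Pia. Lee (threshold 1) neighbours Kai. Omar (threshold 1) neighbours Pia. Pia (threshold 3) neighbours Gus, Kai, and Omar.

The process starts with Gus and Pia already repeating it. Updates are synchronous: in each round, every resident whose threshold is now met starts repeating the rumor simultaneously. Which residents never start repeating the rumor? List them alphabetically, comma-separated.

Kai, Lee

Round 1 — Gus, Pia start repeating the rumor (initial).
Round 2 — checking thresholds:
  Kai: 2 of 3 neighbours < 3, below threshold.
  Omar: 1 of 1 neighbours ≥ 1, starts repeating the rumor.
Round 3 — no new spreads; cascade stops.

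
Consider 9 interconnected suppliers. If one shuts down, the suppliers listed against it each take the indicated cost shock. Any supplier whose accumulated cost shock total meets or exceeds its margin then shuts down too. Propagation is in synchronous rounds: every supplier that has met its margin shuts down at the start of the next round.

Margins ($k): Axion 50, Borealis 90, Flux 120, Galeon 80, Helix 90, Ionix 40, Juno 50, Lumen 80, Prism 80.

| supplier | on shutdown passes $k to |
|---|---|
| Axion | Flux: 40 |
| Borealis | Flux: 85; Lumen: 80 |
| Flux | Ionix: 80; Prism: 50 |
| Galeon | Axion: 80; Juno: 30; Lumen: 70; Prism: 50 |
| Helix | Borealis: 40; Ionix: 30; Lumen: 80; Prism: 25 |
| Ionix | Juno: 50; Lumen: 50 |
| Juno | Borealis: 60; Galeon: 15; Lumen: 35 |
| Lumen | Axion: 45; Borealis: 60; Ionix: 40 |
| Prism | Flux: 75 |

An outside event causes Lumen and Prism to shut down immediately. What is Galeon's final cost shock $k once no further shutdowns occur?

15

Round 1 — Lumen, Prism shut down (initial).
  Axion: +45 → 45 < 50
  Borealis: +60 → 60 < 90
  Flux: +75 → 75 < 120
  Ionix: +40 → 40 ≥ 40
Round 2 — Ionix shuts down.
  Juno: +50 → 50 ≥ 50
Round 3 — Juno shuts down.
  Borealis: +60 → 120 ≥ 90
  Galeon: +15 → 15 < 80
Round 4 — Borealis shuts down.
  Flux: +85 → 160 ≥ 120
Round 5 — Flux shuts down.
No further shutdowns.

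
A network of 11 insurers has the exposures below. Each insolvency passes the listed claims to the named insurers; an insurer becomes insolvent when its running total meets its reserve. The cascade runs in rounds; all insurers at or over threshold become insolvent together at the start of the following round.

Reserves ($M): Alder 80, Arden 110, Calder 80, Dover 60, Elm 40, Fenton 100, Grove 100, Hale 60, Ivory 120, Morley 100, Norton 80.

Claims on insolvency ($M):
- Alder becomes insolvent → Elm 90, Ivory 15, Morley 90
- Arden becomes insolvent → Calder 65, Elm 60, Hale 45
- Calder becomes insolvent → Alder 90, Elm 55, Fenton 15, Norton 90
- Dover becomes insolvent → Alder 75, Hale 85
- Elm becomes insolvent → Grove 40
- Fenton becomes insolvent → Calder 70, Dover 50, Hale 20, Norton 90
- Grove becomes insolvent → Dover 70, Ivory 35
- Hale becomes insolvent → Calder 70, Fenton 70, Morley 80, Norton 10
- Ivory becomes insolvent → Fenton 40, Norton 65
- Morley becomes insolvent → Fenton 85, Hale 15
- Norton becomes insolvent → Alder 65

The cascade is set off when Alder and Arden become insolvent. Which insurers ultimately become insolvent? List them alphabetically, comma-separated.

Alder, Arden, Elm

Round 1 — Alder, Arden become insolvent (initial).
  Calder: +65 → 65 < 80
  Elm: +90+60 → 150 ≥ 40
  Hale: +45 → 45 < 60
  Ivory: +15 → 15 < 120
  Morley: +90 → 90 < 100
Round 2 — Elm becomes insolvent.
  Grove: +40 → 40 < 100
No further insolvencies.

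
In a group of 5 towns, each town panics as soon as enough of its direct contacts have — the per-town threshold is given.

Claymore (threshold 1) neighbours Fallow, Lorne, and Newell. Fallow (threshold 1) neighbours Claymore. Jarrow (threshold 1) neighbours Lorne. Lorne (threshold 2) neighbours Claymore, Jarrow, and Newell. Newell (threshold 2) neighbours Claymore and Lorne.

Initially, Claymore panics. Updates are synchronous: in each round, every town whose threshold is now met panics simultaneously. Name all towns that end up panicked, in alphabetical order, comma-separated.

Round 1 — Claymore panics (initial).
Round 2 — checking thresholds:
  Fallow: 1 of 1 neighbours ≥ 1, panics.
  Lorne: 1 of 3 neighbours < 2, holds.
  Newell: 1 of 2 neighbours < 2, holds.
Round 3 — no new panics; cascade stops.

Claymore, Fallow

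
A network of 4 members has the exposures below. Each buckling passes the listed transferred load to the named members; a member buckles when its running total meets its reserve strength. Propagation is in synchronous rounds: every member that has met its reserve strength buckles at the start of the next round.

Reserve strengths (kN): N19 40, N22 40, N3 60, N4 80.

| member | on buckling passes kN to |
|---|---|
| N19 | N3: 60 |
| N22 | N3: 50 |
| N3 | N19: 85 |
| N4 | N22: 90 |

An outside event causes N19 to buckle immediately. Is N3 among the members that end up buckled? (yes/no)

Round 1 — N19 buckles (initial).
  N3: +60 → 60 ≥ 60
Round 2 — N3 buckles.
No further bucklings.

yes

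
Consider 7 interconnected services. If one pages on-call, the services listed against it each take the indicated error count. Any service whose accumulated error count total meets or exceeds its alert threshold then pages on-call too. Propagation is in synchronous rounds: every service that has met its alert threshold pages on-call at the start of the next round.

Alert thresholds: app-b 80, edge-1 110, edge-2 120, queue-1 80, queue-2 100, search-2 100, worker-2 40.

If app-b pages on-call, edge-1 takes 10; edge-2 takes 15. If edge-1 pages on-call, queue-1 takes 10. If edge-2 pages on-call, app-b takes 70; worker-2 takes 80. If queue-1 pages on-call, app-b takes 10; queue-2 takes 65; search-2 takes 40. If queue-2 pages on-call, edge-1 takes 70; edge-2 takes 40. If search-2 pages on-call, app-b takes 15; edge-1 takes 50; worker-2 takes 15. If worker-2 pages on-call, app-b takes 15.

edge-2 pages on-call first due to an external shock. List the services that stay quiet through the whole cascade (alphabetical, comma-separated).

Round 1 — edge-2 pages on-call (initial).
  app-b: +70 → 70 < 80
  worker-2: +80 → 80 ≥ 40
Round 2 — worker-2 pages on-call.
  app-b: +15 → 85 ≥ 80
Round 3 — app-b pages on-call.
  edge-1: +10 → 10 < 110
No further pages.

edge-1, queue-1, queue-2, search-2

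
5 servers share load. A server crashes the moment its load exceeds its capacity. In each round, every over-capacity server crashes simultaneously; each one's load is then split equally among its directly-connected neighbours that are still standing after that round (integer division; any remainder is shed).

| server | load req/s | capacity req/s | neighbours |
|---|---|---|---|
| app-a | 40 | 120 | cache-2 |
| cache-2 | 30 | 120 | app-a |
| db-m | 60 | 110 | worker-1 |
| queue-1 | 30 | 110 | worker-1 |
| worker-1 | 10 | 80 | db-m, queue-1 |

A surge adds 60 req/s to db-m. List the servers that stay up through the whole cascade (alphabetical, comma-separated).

app-a, cache-2

Round 1 — db-m at 120 > 110. db-m crashes.
  db-m sheds 120 req/s to worker-1: 120 each.
    worker-1: 10+120 = 130 > 80
Round 2 — worker-1 crashes.
  worker-1 sheds 130 req/s to queue-1: 130 each.
    queue-1: 30+130 = 160 > 110
Round 3 — queue-1 crashes.
  queue-1 sheds 160 req/s: no online neighbours, lost.
No further crashes.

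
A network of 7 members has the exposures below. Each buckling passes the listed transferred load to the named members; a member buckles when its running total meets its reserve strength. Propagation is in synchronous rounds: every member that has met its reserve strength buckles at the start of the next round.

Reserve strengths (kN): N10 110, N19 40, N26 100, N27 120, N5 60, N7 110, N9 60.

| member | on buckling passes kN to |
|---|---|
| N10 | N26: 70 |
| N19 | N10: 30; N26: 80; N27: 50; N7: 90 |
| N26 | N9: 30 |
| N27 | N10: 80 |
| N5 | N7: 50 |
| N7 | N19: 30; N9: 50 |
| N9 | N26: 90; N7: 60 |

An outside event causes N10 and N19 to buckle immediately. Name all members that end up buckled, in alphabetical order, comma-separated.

N10, N19, N26

Round 1 — N10, N19 buckle (initial).
  N26: +70+80 → 150 ≥ 100
  N27: +50 → 50 < 120
  N7: +90 → 90 < 110
Round 2 — N26 buckles.
  N9: +30 → 30 < 60
No further bucklings.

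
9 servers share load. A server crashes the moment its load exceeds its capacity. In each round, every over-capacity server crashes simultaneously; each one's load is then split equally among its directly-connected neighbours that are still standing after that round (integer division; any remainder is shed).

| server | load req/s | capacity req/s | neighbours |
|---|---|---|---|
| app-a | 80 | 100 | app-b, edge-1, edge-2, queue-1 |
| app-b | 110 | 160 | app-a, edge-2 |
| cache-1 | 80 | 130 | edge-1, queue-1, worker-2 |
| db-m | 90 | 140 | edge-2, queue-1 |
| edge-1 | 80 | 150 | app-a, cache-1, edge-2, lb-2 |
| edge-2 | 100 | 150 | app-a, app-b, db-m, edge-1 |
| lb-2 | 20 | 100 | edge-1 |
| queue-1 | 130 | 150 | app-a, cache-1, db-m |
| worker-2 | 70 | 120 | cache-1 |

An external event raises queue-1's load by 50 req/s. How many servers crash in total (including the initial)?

9

Round 1 — queue-1 at 180 > 150. queue-1 crashes.
  queue-1 sheds 180 req/s to app-a, cache-1, db-m: 60 each.
    app-a: 80+60 = 140 > 100
    cache-1: 80+60 = 140 > 130
    db-m: 90+60 = 150 > 140
Round 2 — app-a, cache-1, db-m crash.
  app-a sheds 140 req/s to app-b, edge-1, edge-2: 46 each (2 lost).
    app-b: 110+46 = 156 ≤ 160
    edge-1: 80+46 = 126 ≤ 150
    edge-2: 100+46 = 146 ≤ 150
  cache-1 sheds 140 req/s to edge-1, worker-2: 70 each.
    edge-1: 126+70 = 196 > 150
    worker-2: 70+70 = 140 > 120
  db-m sheds 150 req/s to edge-2: 150 each.
    edge-2: 146+150 = 296 > 150
Round 3 — edge-1, edge-2, worker-2 crash.
  edge-1 sheds 196 req/s to lb-2: 196 each.
    lb-2: 20+196 = 216 > 100
  edge-2 sheds 296 req/s to app-b: 296 each.
    app-b: 156+296 = 452 > 160
  worker-2 sheds 140 req/s: no online neighbours, lost.
Round 4 — app-b, lb-2 crash.
  app-b sheds 452 req/s: no online neighbours, lost.
  lb-2 sheds 216 req/s: no online neighbours, lost.
No further crashes.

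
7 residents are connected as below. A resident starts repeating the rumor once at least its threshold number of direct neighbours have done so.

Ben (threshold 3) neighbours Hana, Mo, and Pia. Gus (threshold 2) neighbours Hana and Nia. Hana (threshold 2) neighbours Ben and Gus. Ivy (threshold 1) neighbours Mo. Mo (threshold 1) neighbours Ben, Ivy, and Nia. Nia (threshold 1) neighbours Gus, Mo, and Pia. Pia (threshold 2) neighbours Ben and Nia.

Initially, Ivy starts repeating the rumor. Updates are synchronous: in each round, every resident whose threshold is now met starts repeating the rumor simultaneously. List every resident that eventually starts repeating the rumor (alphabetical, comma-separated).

Ivy, Mo, Nia

Round 1 — Ivy starts repeating the rumor (initial).
Round 2 — checking thresholds:
  Mo: 1 of 3 neighbours ≥ 1, starts repeating the rumor.
Round 3 — checking thresholds:
  Ben: 1 of 3 neighbours < 3, below threshold.
  Nia: 1 of 3 neighbours ≥ 1, starts repeating the rumor.
Round 4 — no new spreads; cascade stops.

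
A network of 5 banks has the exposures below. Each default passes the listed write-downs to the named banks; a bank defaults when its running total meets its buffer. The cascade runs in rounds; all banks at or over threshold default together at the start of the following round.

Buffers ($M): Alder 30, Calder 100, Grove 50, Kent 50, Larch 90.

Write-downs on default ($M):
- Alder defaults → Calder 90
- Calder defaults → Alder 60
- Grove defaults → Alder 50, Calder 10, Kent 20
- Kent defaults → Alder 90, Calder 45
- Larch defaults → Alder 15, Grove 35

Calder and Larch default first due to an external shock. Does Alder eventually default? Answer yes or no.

yes

Round 1 — Calder, Larch default (initial).
  Alder: +60+15 → 75 ≥ 30
  Grove: +35 → 35 < 50
Round 2 — Alder defaults.
No further defaults.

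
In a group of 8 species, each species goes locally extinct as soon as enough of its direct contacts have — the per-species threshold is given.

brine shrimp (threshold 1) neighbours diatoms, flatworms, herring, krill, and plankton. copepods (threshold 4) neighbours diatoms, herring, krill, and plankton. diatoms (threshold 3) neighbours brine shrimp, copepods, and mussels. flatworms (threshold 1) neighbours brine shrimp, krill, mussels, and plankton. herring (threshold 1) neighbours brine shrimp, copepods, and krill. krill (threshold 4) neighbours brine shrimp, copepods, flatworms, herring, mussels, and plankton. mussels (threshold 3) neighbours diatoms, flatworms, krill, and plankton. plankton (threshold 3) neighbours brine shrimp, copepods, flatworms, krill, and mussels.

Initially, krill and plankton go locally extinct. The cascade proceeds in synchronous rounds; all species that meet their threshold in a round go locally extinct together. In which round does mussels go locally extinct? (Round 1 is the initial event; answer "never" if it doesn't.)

3

Round 1 — krill, plankton go locally extinct (initial).
Round 2 — checking thresholds:
  brine shrimp: 2 of 5 neighbours ≥ 1, goes locally extinct.
  copepods: 2 of 4 neighbours < 4, not yet.
  flatworms: 2 of 4 neighbours ≥ 1, goes locally extinct.
  herring: 1 of 3 neighbours ≥ 1, goes locally extinct.
  mussels: 2 of 4 neighbours < 3, not yet.
Round 3 — checking thresholds:
  copepods: 3 of 4 neighbours < 4, not yet.
  diatoms: 1 of 3 neighbours < 3, not yet.
  mussels: 3 of 4 neighbours ≥ 3, goes locally extinct.
Round 4 — no new extinctions; cascade stops.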